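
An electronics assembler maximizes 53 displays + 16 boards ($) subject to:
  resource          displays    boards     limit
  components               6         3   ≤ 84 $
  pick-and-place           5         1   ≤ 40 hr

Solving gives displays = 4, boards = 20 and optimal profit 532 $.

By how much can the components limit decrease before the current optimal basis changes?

Binding constraints: components, pick-and-place. The basis is B = [[6,3],[5,1]] with det -9.
Per unit decrease in components, x* moves by d = (0.1111, -0.5556).
The basis stays optimal until boards reaches 0; allowable decrease = 36 $.

36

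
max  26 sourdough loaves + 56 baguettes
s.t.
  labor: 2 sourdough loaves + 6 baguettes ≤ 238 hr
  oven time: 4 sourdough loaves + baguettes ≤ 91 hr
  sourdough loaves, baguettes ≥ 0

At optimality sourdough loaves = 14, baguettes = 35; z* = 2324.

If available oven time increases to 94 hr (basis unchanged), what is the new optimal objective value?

At the optimum: labor uses 238 of 238 (binding); oven time uses 91 of 91 (binding).
From A_Bᵀ y = c: 2·y_labor + 4·y_oven time = 26; 6·y_labor + 1·y_oven time = 56.
Solving: y_labor = 9, y_oven time = 2.
Δz = y_oven time·Δb = 2 × (3) = 6, so new z* = 2324 + 6 = 2330.

2330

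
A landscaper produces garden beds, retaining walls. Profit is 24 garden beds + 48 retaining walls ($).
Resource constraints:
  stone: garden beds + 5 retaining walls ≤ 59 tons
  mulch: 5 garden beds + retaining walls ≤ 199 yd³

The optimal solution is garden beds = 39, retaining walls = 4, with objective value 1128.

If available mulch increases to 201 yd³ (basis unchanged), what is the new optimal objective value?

1134

Both stone and mulch are binding at x*.
From A_Bᵀ y = c: 1·y_stone + 5·y_mulch = 24; 5·y_stone + 1·y_mulch = 48.
→ y_stone = 9 and y_mulch = 3.
Δz = y_mulch·Δb = 3 × (2) = 6, so new z* = 1128 + 6 = 1134.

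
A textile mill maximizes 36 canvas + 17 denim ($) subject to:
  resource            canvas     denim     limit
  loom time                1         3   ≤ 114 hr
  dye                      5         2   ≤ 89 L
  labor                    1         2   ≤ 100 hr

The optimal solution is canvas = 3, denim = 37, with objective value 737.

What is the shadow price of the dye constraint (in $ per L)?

Binding: loom time and dye. Non-binding: labor (23 unused).
Slack constraints have shadow price 0 (complementary slackness).
Dual feasibility on the basic columns requires 1·y_loom time + 5·y_dye = 36, 3·y_loom time + 2·y_dye = 17.
Solving: y_loom time = 1, y_dye = 7.
Shadow price of dye = 7.

7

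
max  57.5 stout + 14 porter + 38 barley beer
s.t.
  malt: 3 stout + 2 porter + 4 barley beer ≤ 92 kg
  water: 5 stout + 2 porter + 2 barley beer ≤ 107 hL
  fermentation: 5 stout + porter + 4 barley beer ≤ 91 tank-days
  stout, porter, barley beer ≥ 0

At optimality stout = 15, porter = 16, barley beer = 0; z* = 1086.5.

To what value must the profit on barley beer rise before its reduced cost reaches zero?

41

At the optimum: malt uses 77 of 92 (slack = 15); water uses 107 of 107 (binding); fermentation uses 91 of 91 (binding).
Slack constraints have shadow price 0 (complementary slackness).
Dual feasibility on the basic columns requires 5·y_water + 5·y_fermentation = 57.5, 2·y_water + 1·y_fermentation = 14.
Solving: y_water = 2.5, y_fermentation = 9.
barley beer enters the basis when its profit ≥ yᵀa₃ = 2.5·2 + 9·4 = 41.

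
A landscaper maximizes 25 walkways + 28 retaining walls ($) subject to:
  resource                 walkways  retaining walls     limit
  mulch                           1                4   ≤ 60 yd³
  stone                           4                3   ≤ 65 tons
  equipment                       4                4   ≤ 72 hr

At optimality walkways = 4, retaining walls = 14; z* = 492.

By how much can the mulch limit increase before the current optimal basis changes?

Binding constraints: mulch, equipment. The basis is B = [[1,4],[4,4]] with det -12.
Per unit increase in mulch, x* moves by d = (-0.3333, 0.3333).
The basis stays optimal until walkways reaches 0; allowable increase = 12 yd³.

12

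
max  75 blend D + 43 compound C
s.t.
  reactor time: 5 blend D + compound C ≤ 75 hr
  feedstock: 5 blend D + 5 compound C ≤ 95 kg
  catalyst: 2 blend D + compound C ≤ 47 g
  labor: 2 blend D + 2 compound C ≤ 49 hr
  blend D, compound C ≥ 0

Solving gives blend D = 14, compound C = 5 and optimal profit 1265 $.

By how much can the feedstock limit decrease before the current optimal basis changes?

Binding constraints: reactor time, feedstock. The basis is B = [[5,1],[5,5]] with det 20.
Per unit decrease in feedstock, x* moves by d = (0.05, -0.25).
The basis stays optimal until compound C reaches 0; allowable decrease = 20 kg.

20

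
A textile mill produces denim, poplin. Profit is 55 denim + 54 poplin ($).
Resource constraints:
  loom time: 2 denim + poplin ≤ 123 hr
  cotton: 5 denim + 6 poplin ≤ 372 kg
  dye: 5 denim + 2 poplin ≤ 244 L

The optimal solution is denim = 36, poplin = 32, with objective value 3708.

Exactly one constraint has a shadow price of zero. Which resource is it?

loom time: 104/123 (slack 19)
cotton: 372/372 (binding)
dye: 244/244 (binding)
By complementary slackness, a constraint with positive slack has shadow price 0 → loom time.

loom time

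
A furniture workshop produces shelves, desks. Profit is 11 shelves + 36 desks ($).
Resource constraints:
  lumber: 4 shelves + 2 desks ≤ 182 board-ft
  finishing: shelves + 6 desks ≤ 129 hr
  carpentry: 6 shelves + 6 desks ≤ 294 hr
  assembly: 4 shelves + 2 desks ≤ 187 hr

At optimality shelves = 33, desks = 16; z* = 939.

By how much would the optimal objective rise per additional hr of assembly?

Binding: finishing and carpentry. Non-binding: lumber (18 unused), assembly (23 unused).
Slack constraints have shadow price 0 (complementary slackness).
Dual feasibility on the basic columns requires 1·y_finishing + 6·y_carpentry = 11, 6·y_finishing + 6·y_carpentry = 36.
This yields shadow prices y_finishing = 5, y_carpentry = 1.
Shadow price of assembly = 0.

0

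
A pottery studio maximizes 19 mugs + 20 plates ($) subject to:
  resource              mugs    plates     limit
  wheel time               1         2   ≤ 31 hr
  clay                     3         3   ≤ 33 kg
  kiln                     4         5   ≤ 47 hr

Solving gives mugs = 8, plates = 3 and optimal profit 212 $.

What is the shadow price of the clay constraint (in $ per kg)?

Binding: clay and kiln. Non-binding: wheel time (17 unused).
By complementary slackness, y = 0 for the non-binding constraint.
Dual feasibility on the basic columns requires 3·y_clay + 4·y_kiln = 19, 3·y_clay + 5·y_kiln = 20.
This yields shadow prices y_clay = 5, y_kiln = 1.
Shadow price of clay = 5.

5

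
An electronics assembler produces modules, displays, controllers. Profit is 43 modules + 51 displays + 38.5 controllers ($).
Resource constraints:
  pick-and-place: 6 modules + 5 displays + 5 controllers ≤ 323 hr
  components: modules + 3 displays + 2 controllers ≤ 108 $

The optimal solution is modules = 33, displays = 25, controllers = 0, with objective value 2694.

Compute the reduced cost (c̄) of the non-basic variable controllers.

-5.5

Both pick-and-place and components are binding at x*.
From A_Bᵀ y = c: 6·y_pick-and-place + 1·y_components = 43; 5·y_pick-and-place + 3·y_components = 51.
→ y_pick-and-place = 6 and y_components = 7.
Reduced cost of controllers: c₃ − yᵀa₃ = 38.5 − (6·5 + 7·2) = 38.5 − 44 = -5.5.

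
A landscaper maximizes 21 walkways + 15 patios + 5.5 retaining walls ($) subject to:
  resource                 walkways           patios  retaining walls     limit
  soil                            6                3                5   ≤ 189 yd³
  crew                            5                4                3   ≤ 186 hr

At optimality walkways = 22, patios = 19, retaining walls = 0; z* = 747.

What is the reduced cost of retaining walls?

At the optimum: soil uses 189 of 189 (binding); crew uses 186 of 186 (binding).
The binding rows give the dual system: 6·y_soil + 5·y_crew = 21 and 3·y_soil + 4·y_crew = 15.
Solving: y_soil = 1, y_crew = 3.
Reduced cost of retaining walls: c₃ − yᵀa₃ = 5.5 − (1·5 + 3·3) = 5.5 − 14 = -8.5.

-8.5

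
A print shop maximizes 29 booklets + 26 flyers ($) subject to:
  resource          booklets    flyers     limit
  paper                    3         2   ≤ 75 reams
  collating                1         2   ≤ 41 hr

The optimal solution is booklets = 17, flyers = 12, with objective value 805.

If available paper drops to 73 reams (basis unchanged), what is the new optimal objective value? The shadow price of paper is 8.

789

Δb = -2, so new z* = 805 + (8)·(-2) = 805 − 16 = 789.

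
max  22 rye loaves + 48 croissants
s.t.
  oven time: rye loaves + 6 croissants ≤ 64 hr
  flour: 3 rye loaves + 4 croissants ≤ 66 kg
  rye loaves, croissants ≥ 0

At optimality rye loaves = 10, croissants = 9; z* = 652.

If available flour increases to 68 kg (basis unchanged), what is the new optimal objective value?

Both oven time and flour are binding at x*.
From A_Bᵀ y = c: 1·y_oven time + 3·y_flour = 22; 6·y_oven time + 4·y_flour = 48.
Solving: y_oven time = 4, y_flour = 6.
Δz = y_flour·Δb = 6 × (2) = 12, so new z* = 652 + 12 = 664.

664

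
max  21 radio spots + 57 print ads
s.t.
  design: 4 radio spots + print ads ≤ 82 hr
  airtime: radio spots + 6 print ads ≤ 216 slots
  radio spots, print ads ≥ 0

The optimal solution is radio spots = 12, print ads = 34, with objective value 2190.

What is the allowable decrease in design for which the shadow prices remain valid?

Binding constraints: design, airtime. The basis is B = [[4,1],[1,6]] with det 23.
Per unit decrease in design, x* moves by d = (-0.2609, 0.0435).
The basis stays optimal until radio spots reaches 0; allowable decrease = 46 hr.

46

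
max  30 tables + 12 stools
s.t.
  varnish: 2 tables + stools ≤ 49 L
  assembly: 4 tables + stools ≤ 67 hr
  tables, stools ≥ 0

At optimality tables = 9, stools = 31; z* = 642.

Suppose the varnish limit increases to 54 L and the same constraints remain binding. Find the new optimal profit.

687

Both varnish and assembly are binding at x*.
From A_Bᵀ y = c: 2·y_varnish + 4·y_assembly = 30; 1·y_varnish + 1·y_assembly = 12.
→ y_varnish = 9 and y_assembly = 3.
Δz = y_varnish·Δb = 9 × (5) = 45, so new z* = 642 + 45 = 687.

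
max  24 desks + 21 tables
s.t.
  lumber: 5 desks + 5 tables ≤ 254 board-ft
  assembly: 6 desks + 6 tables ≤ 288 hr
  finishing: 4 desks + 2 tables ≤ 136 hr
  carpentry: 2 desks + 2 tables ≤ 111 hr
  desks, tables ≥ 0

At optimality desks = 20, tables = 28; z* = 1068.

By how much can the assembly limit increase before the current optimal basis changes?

Binding constraints: assembly, finishing. The basis is B = [[6,6],[4,2]] with det -12.
Per unit increase in assembly, x* moves by d = (-0.1667, 0.3333).
The basis stays optimal until lumber becomes binding; allowable increase = 16.8 hr.

16.8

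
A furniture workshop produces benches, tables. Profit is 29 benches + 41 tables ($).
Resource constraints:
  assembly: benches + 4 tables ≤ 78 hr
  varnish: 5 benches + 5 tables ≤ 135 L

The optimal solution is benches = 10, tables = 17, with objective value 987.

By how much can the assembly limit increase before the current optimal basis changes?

30

Binding constraints: assembly, varnish. The basis is B = [[1,4],[5,5]] with det -15.
Per unit increase in assembly, x* moves by d = (-0.3333, 0.3333).
The basis stays optimal until benches reaches 0; allowable increase = 30 hr.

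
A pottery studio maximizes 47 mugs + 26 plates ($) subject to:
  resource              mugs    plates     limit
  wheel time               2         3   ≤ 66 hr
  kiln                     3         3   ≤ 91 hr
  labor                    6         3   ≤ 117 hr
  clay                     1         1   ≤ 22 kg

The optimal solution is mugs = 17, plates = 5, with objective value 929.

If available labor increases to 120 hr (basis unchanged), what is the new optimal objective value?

950

At the optimum: wheel time uses 49 of 66 (slack = 17); kiln uses 66 of 91 (slack = 25); labor uses 117 of 117 (binding); clay uses 22 of 22 (binding).
By complementary slackness, y = 0 for the non-binding constraints.
From A_Bᵀ y = c: 6·y_labor + 1·y_clay = 47; 3·y_labor + 1·y_clay = 26.
This yields shadow prices y_labor = 7, y_clay = 5.
Δz = y_labor·Δb = 7 × (3) = 21, so new z* = 929 + 21 = 950.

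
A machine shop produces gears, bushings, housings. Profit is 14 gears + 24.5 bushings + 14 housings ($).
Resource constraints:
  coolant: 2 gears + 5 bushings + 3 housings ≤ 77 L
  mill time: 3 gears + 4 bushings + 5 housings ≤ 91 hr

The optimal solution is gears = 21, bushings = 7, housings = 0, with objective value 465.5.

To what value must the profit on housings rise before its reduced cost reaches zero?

22.5

Check each constraint at x*: coolant 77/77 (tight); mill time 91/91 (tight).
The binding rows give the dual system: 2·y_coolant + 3·y_mill time = 14 and 5·y_coolant + 4·y_mill time = 24.5.
This yields shadow prices y_coolant = 2.5, y_mill time = 3.
housings enters the basis when its profit ≥ yᵀa₃ = 2.5·3 + 3·5 = 22.5.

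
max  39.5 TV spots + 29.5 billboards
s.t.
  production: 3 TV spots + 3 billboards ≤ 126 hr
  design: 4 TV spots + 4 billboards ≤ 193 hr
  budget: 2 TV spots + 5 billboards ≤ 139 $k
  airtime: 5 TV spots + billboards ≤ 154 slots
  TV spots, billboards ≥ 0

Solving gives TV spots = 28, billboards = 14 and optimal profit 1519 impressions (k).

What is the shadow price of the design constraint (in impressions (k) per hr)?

At the optimum: production uses 126 of 126 (binding); design uses 168 of 193 (slack = 25); budget uses 126 of 139 (slack = 13); airtime uses 154 of 154 (binding).
By complementary slackness, y = 0 for the non-binding constraints.
The binding rows give the dual system: 3·y_production + 5·y_airtime = 39.5 and 3·y_production + 1·y_airtime = 29.5.
This yields shadow prices y_production = 9, y_airtime = 2.5.
Shadow price of design = 0.

0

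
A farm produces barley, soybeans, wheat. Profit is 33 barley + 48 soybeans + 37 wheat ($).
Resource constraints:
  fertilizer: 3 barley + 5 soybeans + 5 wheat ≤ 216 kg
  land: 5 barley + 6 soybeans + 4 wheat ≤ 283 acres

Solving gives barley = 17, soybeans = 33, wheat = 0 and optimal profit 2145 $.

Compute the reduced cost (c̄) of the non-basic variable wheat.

Check each constraint at x*: fertilizer 216/216 (tight); land 283/283 (tight).
Dual feasibility on the basic columns requires 3·y_fertilizer + 5·y_land = 33, 5·y_fertilizer + 6·y_land = 48.
→ y_fertilizer = 6 and y_land = 3.
Reduced cost of wheat: c₃ − yᵀa₃ = 37 − (6·5 + 3·4) = 37 − 42 = -5.

-5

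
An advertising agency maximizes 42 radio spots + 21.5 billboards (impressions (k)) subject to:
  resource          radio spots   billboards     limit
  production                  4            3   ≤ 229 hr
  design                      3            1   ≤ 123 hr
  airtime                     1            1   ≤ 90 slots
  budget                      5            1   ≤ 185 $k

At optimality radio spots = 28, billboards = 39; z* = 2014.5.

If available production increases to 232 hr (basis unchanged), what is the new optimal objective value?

At the optimum: production uses 229 of 229 (binding); design uses 123 of 123 (binding); airtime uses 67 of 90 (slack = 23); budget uses 179 of 185 (slack = 6).
Slack constraints have shadow price 0 (complementary slackness).
The binding rows give the dual system: 4·y_production + 3·y_design = 42 and 3·y_production + 1·y_design = 21.5.
Solving: y_production = 4.5, y_design = 8.
Δz = y_production·Δb = 4.5 × (3) = 13.5, so new z* = 2014.5 + 13.5 = 2028.

2028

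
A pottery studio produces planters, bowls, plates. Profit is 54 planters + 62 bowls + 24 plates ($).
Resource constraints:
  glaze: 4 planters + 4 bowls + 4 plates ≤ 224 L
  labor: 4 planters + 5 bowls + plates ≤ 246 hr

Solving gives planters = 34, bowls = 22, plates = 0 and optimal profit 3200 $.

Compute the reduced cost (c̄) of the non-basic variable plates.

-6

Both glaze and labor are binding at x*.
The binding rows give the dual system: 4·y_glaze + 4·y_labor = 54 and 4·y_glaze + 5·y_labor = 62.
This yields shadow prices y_glaze = 5.5, y_labor = 8.
Reduced cost of plates: c₃ − yᵀa₃ = 24 − (5.5·4 + 8·1) = 24 − 30 = -6.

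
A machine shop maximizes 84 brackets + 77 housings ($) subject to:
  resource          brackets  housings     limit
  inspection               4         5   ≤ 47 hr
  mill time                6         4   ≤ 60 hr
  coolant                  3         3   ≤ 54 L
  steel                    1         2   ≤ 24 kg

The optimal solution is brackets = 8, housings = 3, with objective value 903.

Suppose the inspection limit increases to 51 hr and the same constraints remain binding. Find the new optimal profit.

At the optimum: inspection uses 47 of 47 (binding); mill time uses 60 of 60 (binding); coolant uses 33 of 54 (slack = 21); steel uses 14 of 24 (slack = 10).
By complementary slackness, y = 0 for the non-binding constraints.
The binding rows give the dual system: 4·y_inspection + 6·y_mill time = 84 and 5·y_inspection + 4·y_mill time = 77.
→ y_inspection = 9 and y_mill time = 8.
Δz = y_inspection·Δb = 9 × (4) = 36, so new z* = 903 + 36 = 939.

939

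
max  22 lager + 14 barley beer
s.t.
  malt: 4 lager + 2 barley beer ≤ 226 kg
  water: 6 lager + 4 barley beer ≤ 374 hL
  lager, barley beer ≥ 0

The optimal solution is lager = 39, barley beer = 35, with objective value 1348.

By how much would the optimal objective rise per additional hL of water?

At the optimum: malt uses 226 of 226 (binding); water uses 374 of 374 (binding).
From A_Bᵀ y = c: 4·y_malt + 6·y_water = 22; 2·y_malt + 4·y_water = 14.
→ y_malt = 1 and y_water = 3.
Shadow price of water = 3.

3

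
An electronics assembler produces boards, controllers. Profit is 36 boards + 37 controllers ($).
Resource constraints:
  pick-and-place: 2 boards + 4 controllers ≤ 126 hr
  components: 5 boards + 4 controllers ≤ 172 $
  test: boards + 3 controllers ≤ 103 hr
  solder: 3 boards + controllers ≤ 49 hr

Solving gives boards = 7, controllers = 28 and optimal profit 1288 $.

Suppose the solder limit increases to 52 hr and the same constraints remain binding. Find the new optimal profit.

Check each constraint at x*: pick-and-place 126/126 (tight); components 147/172 (slack 25); test 91/103 (slack 12); solder 49/49 (tight).
By complementary slackness, y = 0 for the non-binding constraints.
The binding rows give the dual system: 2·y_pick-and-place + 3·y_solder = 36 and 4·y_pick-and-place + 1·y_solder = 37.
→ y_pick-and-place = 7.5 and y_solder = 7.
Δz = y_solder·Δb = 7 × (3) = 21, so new z* = 1288 + 21 = 1309.

1309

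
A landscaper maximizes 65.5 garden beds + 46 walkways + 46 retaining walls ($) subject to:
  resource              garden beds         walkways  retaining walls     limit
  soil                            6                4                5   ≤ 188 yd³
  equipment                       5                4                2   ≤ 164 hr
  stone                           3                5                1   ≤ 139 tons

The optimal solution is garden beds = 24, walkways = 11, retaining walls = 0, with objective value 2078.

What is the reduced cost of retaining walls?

-1

At the optimum: soil uses 188 of 188 (binding); equipment uses 164 of 164 (binding); stone uses 127 of 139 (slack = 12).
Slack constraints have shadow price 0 (complementary slackness).
The binding rows give the dual system: 6·y_soil + 5·y_equipment = 65.5 and 4·y_soil + 4·y_equipment = 46.
→ y_soil = 8 and y_equipment = 3.5.
Reduced cost of retaining walls: c₃ − yᵀa₃ = 46 − (8·5 + 3.5·2) = 46 − 47 = -1.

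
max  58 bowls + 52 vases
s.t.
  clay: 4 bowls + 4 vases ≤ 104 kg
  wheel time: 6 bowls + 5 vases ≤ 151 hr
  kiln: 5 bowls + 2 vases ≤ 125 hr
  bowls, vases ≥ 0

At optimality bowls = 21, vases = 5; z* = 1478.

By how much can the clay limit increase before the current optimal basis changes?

16.8

Binding constraints: clay, wheel time. The basis is B = [[4,4],[6,5]] with det -4.
Per unit increase in clay, x* moves by d = (-1.25, 1.5).
The basis stays optimal until bowls reaches 0; allowable increase = 16.8 kg.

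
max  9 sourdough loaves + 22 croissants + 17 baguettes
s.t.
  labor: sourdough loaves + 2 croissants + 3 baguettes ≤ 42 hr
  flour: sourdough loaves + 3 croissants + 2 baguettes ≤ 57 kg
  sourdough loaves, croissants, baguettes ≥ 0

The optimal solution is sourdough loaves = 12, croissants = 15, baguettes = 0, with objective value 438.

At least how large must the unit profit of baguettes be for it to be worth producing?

Both labor and flour are binding at x*.
From A_Bᵀ y = c: 1·y_labor + 1·y_flour = 9; 2·y_labor + 3·y_flour = 22.
This yields shadow prices y_labor = 5, y_flour = 4.
baguettes enters the basis when its profit ≥ yᵀa₃ = 5·3 + 4·2 = 23.

23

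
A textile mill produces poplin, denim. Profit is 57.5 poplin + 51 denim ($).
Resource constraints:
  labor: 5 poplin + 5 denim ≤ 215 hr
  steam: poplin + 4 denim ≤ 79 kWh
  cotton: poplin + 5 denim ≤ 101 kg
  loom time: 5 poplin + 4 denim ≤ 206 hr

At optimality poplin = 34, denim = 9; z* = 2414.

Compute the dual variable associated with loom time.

6.5

At the optimum: labor uses 215 of 215 (binding); steam uses 70 of 79 (slack = 9); cotton uses 79 of 101 (slack = 22); loom time uses 206 of 206 (binding).
Since steam, cotton are not tight, their duals are 0.
From A_Bᵀ y = c: 5·y_labor + 5·y_loom time = 57.5; 5·y_labor + 4·y_loom time = 51.
→ y_labor = 5 and y_loom time = 6.5.
Shadow price of loom time = 6.5.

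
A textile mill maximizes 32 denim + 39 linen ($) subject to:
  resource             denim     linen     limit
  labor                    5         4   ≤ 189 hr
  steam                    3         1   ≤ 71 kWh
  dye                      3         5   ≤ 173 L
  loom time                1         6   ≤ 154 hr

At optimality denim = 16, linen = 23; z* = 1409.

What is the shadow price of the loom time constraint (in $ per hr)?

Check each constraint at x*: labor 172/189 (slack 17); steam 71/71 (tight); dye 163/173 (slack 10); loom time 154/154 (tight).
Slack constraints have shadow price 0 (complementary slackness).
Dual feasibility on the basic columns requires 3·y_steam + 1·y_loom time = 32, 1·y_steam + 6·y_loom time = 39.
This yields shadow prices y_steam = 9, y_loom time = 5.
Shadow price of loom time = 5.

5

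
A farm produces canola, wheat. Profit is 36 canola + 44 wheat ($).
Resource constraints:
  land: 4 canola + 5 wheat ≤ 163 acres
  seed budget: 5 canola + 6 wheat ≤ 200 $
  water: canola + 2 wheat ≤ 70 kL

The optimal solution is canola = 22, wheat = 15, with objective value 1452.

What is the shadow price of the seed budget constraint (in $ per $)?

Binding: land and seed budget. Non-binding: water (18 unused).
By complementary slackness, y = 0 for the non-binding constraint.
Dual feasibility on the basic columns requires 4·y_land + 5·y_seed budget = 36, 5·y_land + 6·y_seed budget = 44.
Solving: y_land = 4, y_seed budget = 4.
Shadow price of seed budget = 4.

4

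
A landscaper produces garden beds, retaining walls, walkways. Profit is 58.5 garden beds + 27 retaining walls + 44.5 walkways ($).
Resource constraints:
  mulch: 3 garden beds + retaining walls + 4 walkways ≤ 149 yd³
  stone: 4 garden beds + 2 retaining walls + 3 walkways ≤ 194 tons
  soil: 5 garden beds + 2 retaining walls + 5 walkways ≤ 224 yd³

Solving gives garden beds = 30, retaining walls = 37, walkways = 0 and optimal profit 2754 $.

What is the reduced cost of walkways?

Check each constraint at x*: mulch 127/149 (slack 22); stone 194/194 (tight); soil 224/224 (tight).
By complementary slackness, y = 0 for the non-binding constraint.
From A_Bᵀ y = c: 4·y_stone + 5·y_soil = 58.5; 2·y_stone + 2·y_soil = 27.
Solving: y_stone = 9, y_soil = 4.5.
Reduced cost of walkways: c₃ − yᵀa₃ = 44.5 − (9·3 + 4.5·5) = 44.5 − 49.5 = -5.

-5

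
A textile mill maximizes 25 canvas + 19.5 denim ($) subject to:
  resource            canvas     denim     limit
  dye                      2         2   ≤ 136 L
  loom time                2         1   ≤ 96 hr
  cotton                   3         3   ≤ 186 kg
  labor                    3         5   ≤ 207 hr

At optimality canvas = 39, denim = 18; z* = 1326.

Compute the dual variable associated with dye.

0

Binding: loom time and labor. Non-binding: dye (22 unused), cotton (15 unused).
By complementary slackness, y = 0 for the non-binding constraints.
Dual feasibility on the basic columns requires 2·y_loom time + 3·y_labor = 25, 1·y_loom time + 5·y_labor = 19.5.
Solving: y_loom time = 9.5, y_labor = 2.
Shadow price of dye = 0.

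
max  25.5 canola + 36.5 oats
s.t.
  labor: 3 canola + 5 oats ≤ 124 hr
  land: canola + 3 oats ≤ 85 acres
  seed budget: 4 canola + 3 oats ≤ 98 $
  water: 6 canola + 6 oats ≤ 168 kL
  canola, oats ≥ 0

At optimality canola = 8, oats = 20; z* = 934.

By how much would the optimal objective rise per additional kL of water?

1.5

At the optimum: labor uses 124 of 124 (binding); land uses 68 of 85 (slack = 17); seed budget uses 92 of 98 (slack = 6); water uses 168 of 168 (binding).
Slack constraints have shadow price 0 (complementary slackness).
From A_Bᵀ y = c: 3·y_labor + 6·y_water = 25.5; 5·y_labor + 6·y_water = 36.5.
→ y_labor = 5.5 and y_water = 1.5.
Shadow price of water = 1.5.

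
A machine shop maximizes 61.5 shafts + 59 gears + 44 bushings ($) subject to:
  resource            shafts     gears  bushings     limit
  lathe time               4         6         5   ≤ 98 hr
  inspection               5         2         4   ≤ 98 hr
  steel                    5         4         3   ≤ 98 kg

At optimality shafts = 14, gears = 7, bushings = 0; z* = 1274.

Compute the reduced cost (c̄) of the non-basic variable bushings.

Binding: lathe time and steel. Non-binding: inspection (14 unused).
By complementary slackness, y = 0 for the non-binding constraint.
The binding rows give the dual system: 4·y_lathe time + 5·y_steel = 61.5 and 6·y_lathe time + 4·y_steel = 59.
→ y_lathe time = 3.5 and y_steel = 9.5.
Reduced cost of bushings: c₃ − yᵀa₃ = 44 − (3.5·5 + 9.5·3) = 44 − 46 = -2.

-2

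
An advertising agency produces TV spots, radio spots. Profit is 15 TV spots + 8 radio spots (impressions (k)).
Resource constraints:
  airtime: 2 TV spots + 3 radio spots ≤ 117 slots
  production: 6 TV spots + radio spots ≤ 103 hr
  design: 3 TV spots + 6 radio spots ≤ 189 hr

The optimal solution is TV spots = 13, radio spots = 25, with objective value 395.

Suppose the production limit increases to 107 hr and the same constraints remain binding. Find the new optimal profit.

Binding: production and design. Non-binding: airtime (16 unused).
By complementary slackness, y = 0 for the non-binding constraint.
The binding rows give the dual system: 6·y_production + 3·y_design = 15 and 1·y_production + 6·y_design = 8.
This yields shadow prices y_production = 2, y_design = 1.
Δz = y_production·Δb = 2 × (4) = 8, so new z* = 395 + 8 = 403.

403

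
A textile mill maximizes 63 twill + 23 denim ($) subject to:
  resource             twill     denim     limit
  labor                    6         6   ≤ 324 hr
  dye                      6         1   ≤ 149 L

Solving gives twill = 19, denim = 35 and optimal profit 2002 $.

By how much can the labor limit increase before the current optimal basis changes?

570

Binding constraints: labor, dye. The basis is B = [[6,6],[6,1]] with det -30.
Per unit increase in labor, x* moves by d = (-0.0333, 0.2).
The basis stays optimal until twill reaches 0; allowable increase = 570 hr.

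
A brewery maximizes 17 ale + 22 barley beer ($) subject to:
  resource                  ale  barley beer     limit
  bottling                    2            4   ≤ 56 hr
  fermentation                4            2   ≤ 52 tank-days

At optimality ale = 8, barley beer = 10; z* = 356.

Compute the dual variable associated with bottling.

At the optimum: bottling uses 56 of 56 (binding); fermentation uses 52 of 52 (binding).
Dual feasibility on the basic columns requires 2·y_bottling + 4·y_fermentation = 17, 4·y_bottling + 2·y_fermentation = 22.
→ y_bottling = 4.5 and y_fermentation = 2.
Shadow price of bottling = 4.5.

4.5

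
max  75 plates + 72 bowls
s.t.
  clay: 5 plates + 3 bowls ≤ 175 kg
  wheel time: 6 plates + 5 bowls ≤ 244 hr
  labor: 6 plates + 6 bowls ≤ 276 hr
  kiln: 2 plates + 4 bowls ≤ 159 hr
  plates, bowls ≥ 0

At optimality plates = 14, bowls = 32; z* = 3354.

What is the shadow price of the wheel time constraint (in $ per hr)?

3

Binding: wheel time and labor. Non-binding: clay (9 unused), kiln (3 unused).
Slack constraints have shadow price 0 (complementary slackness).
Dual feasibility on the basic columns requires 6·y_wheel time + 6·y_labor = 75, 5·y_wheel time + 6·y_labor = 72.
This yields shadow prices y_wheel time = 3, y_labor = 9.5.
Shadow price of wheel time = 3.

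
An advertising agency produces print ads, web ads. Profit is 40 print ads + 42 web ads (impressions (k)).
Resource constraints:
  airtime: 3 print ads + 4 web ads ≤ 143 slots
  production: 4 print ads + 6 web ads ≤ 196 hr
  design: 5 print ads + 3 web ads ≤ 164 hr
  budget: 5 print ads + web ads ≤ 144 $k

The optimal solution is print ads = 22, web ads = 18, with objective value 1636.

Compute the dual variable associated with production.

5

At the optimum: airtime uses 138 of 143 (slack = 5); production uses 196 of 196 (binding); design uses 164 of 164 (binding); budget uses 128 of 144 (slack = 16).
By complementary slackness, y = 0 for the non-binding constraints.
Dual feasibility on the basic columns requires 4·y_production + 5·y_design = 40, 6·y_production + 3·y_design = 42.
Solving: y_production = 5, y_design = 4.
Shadow price of production = 5.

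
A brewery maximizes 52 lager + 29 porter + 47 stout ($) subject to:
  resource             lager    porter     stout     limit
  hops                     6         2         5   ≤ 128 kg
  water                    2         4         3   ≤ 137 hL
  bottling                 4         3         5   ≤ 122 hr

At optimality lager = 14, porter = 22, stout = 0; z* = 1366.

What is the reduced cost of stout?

-8

Binding: hops and bottling. Non-binding: water (21 unused).
Since water is not tight, its dual is 0.
From A_Bᵀ y = c: 6·y_hops + 4·y_bottling = 52; 2·y_hops + 3·y_bottling = 29.
Solving: y_hops = 4, y_bottling = 7.
Reduced cost of stout: c₃ − yᵀa₃ = 47 − (4·5 + 7·5) = 47 − 55 = -8.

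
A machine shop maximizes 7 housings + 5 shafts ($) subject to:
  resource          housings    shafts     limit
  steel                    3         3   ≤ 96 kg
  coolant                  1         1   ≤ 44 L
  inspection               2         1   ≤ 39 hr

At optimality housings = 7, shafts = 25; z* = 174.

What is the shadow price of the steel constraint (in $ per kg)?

1

Check each constraint at x*: steel 96/96 (tight); coolant 32/44 (slack 12); inspection 39/39 (tight).
By complementary slackness, y = 0 for the non-binding constraint.
The binding rows give the dual system: 3·y_steel + 2·y_inspection = 7 and 3·y_steel + 1·y_inspection = 5.
This yields shadow prices y_steel = 1, y_inspection = 2.
Shadow price of steel = 1.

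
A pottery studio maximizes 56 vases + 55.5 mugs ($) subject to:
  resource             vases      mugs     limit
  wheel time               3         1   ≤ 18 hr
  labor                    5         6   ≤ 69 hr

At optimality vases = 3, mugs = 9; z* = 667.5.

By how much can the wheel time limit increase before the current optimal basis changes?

23.4

Binding constraints: wheel time, labor. The basis is B = [[3,1],[5,6]] with det 13.
Per unit increase in wheel time, x* moves by d = (0.4615, -0.3846).
The basis stays optimal until mugs reaches 0; allowable increase = 23.4 hr.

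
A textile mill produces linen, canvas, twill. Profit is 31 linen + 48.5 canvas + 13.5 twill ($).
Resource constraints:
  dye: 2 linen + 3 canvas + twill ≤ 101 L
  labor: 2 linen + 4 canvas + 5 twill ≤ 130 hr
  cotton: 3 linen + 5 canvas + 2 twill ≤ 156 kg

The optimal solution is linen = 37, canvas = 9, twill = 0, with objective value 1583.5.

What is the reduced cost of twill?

Check each constraint at x*: dye 101/101 (tight); labor 110/130 (slack 20); cotton 156/156 (tight).
Since labor is not tight, its dual is 0.
The binding rows give the dual system: 2·y_dye + 3·y_cotton = 31 and 3·y_dye + 5·y_cotton = 48.5.
This yields shadow prices y_dye = 9.5, y_cotton = 4.
Reduced cost of twill: c₃ − yᵀa₃ = 13.5 − (9.5·1 + 4·2) = 13.5 − 17.5 = -4.

-4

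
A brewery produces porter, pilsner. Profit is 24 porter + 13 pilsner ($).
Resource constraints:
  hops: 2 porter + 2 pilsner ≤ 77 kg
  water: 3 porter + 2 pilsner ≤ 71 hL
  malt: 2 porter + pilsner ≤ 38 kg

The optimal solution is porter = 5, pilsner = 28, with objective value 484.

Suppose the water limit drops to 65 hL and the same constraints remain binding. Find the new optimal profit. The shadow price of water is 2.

Δb = -6, so new z* = 484 + (2)·(-6) = 484 − 12 = 472.

472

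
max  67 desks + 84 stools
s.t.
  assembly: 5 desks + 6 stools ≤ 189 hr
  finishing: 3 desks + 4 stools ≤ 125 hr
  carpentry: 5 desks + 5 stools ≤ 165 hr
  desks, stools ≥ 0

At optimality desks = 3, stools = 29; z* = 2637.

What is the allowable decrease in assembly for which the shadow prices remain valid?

1.5

Binding constraints: assembly, finishing. The basis is B = [[5,6],[3,4]] with det 2.
Per unit decrease in assembly, x* moves by d = (-2, 1.5).
The basis stays optimal until desks reaches 0; allowable decrease = 1.5 hr.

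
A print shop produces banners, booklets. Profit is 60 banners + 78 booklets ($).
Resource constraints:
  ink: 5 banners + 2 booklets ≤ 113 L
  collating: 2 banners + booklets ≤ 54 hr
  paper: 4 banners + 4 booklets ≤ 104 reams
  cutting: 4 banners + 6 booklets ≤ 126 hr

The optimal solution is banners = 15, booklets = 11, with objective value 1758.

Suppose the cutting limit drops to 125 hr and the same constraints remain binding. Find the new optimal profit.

Check each constraint at x*: ink 97/113 (slack 16); collating 41/54 (slack 13); paper 104/104 (tight); cutting 126/126 (tight).
By complementary slackness, y = 0 for the non-binding constraints.
Dual feasibility on the basic columns requires 4·y_paper + 4·y_cutting = 60, 4·y_paper + 6·y_cutting = 78.
→ y_paper = 6 and y_cutting = 9.
Δz = y_cutting·Δb = 9 × (-1) = -9, so new z* = 1758 − 9 = 1749.

1749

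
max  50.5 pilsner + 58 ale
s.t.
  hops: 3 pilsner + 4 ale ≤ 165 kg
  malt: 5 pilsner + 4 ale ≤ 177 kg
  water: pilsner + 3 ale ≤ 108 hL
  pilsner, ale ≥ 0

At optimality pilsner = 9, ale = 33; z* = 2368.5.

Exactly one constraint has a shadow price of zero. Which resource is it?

hops: 159/165 (slack 6)
malt: 177/177 (binding)
water: 108/108 (binding)
By complementary slackness, a constraint with positive slack has shadow price 0 → hops.

hops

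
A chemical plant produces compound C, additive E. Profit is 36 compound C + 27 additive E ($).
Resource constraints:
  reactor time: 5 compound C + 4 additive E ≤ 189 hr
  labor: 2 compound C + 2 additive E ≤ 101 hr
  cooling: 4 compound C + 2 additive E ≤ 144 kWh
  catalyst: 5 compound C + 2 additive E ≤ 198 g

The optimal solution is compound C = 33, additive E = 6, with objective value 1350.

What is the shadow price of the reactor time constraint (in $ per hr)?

Check each constraint at x*: reactor time 189/189 (tight); labor 78/101 (slack 23); cooling 144/144 (tight); catalyst 177/198 (slack 21).
Since labor, catalyst are not tight, their duals are 0.
The binding rows give the dual system: 5·y_reactor time + 4·y_cooling = 36 and 4·y_reactor time + 2·y_cooling = 27.
This yields shadow prices y_reactor time = 6, y_cooling = 1.5.
Shadow price of reactor time = 6.

6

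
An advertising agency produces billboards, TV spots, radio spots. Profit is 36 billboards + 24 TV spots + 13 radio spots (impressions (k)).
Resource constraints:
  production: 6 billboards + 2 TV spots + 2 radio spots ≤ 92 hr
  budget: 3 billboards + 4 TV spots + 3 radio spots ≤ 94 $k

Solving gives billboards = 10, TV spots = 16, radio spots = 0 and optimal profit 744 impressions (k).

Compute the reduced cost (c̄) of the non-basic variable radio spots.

Both production and budget are binding at x*.
From A_Bᵀ y = c: 6·y_production + 3·y_budget = 36; 2·y_production + 4·y_budget = 24.
Solving: y_production = 4, y_budget = 4.
Reduced cost of radio spots: c₃ − yᵀa₃ = 13 − (4·2 + 4·3) = 13 − 20 = -7.

-7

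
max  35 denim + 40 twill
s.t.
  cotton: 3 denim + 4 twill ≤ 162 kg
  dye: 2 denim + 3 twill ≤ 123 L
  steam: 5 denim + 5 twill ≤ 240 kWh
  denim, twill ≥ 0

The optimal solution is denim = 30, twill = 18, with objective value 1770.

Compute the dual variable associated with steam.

4

At the optimum: cotton uses 162 of 162 (binding); dye uses 114 of 123 (slack = 9); steam uses 240 of 240 (binding).
Since dye is not tight, its dual is 0.
From A_Bᵀ y = c: 3·y_cotton + 5·y_steam = 35; 4·y_cotton + 5·y_steam = 40.
→ y_cotton = 5 and y_steam = 4.
Shadow price of steam = 4.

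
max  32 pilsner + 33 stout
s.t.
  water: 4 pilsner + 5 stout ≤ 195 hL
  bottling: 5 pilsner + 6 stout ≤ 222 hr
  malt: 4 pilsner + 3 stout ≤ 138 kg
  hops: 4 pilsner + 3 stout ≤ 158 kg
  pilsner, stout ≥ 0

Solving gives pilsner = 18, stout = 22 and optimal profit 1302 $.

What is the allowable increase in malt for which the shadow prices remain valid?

20

Binding constraints: bottling, malt. The basis is B = [[5,6],[4,3]] with det -9.
Per unit increase in malt, x* moves by d = (0.6667, -0.5556).
The basis stays optimal until hops becomes binding; allowable increase = 20 kg.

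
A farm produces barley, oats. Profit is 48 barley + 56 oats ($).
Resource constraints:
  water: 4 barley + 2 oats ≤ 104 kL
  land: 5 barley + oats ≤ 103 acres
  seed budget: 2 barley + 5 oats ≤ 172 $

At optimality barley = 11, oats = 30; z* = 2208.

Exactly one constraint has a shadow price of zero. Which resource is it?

land

water: 104/104 (binding)
land: 85/103 (slack 18)
seed budget: 172/172 (binding)
By complementary slackness, a constraint with positive slack has shadow price 0 → land.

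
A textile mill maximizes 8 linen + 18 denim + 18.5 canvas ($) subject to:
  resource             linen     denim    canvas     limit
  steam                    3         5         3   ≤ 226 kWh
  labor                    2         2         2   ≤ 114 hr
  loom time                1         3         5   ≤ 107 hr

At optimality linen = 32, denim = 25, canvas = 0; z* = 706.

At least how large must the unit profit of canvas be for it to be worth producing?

28

Binding: labor and loom time. Non-binding: steam (5 unused).
Slack constraints have shadow price 0 (complementary slackness).
Dual feasibility on the basic columns requires 2·y_labor + 1·y_loom time = 8, 2·y_labor + 3·y_loom time = 18.
→ y_labor = 1.5 and y_loom time = 5.
canvas enters the basis when its profit ≥ yᵀa₃ = 1.5·2 + 5·5 = 28.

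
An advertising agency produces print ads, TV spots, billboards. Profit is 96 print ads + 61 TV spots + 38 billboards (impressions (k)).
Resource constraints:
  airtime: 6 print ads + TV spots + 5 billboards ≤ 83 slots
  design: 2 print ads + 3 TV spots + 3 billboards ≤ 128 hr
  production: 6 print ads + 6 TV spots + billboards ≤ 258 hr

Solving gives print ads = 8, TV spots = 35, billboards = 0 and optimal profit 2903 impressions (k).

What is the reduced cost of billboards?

Check each constraint at x*: airtime 83/83 (tight); design 121/128 (slack 7); production 258/258 (tight).
Slack constraints have shadow price 0 (complementary slackness).
Dual feasibility on the basic columns requires 6·y_airtime + 6·y_production = 96, 1·y_airtime + 6·y_production = 61.
→ y_airtime = 7 and y_production = 9.
Reduced cost of billboards: c₃ − yᵀa₃ = 38 − (7·5 + 9·1) = 38 − 44 = -6.

-6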